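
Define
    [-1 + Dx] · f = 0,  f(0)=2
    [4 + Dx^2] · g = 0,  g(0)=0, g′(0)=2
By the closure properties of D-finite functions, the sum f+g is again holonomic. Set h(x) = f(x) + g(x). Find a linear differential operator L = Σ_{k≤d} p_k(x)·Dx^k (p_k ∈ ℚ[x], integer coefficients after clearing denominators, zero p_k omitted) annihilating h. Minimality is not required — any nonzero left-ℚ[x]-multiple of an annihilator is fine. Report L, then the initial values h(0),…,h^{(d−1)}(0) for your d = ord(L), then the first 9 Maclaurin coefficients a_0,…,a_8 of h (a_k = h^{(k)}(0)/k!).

L = -4 + 4·Dx - Dx^2 + Dx^3  (order 3).
h: a_k = 2, 4, 1, -1, 1/12, 17/60, 1/360, -1/40, 1/20160, …
ICs: h(0) = 2, h′(0) = 4, h′′(0) = 2.

f: a_k = 2, 2, 1, 1/3, 1/12, 1/60, 1/360, 1/2520, 1/20160, …
g: a_k = 0, 2, 0, -4/3, 0, 4/15, 0, -8/315, 0, …
f+g: L₀ = lclm(L_f,L_g), ord ≤ 1+2.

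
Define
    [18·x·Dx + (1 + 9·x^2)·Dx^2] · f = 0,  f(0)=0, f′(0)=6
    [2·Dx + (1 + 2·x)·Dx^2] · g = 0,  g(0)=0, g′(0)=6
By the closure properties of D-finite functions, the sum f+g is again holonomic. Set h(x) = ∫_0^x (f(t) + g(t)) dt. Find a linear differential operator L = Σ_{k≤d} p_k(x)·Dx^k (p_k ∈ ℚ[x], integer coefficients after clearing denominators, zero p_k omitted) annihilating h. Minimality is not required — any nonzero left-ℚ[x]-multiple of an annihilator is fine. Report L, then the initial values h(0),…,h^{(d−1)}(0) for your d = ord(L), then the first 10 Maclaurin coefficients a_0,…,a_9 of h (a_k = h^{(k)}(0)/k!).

f: a_k = 0, 6, 0, -18, 0, 486/5, 0, -4374/7, 0, 4374, …
g: a_k = 0, 6, -6, 8, -12, 96/5, -32, 384/7, -96, 512/3, …
f+g: L₀ = lclm(L_f,L_g), ord ≤ 2+2.
h=∫h₀ ⇒ L = L₀·Dx.
L = (-18 - 108·x + 486·x^2 + 324·x^3)·Dx^2 + (-13 - 36·x + 135·x^2 + 972·x^3 + 648·x^4)·Dx^3 + (-1 + 7·x + 18·x^2 + 81·x^3 + 243·x^4 + 162·x^5)·Dx^4  (order 4).
h: a_k = 0, 0, 6, -2, -5/2, -12/5, 97/5, -32/7, -285/4, -32/3, …
ICs: h(0) = 0, h′(0) = 0, h′′(0) = 12, h′′′(0) = -12.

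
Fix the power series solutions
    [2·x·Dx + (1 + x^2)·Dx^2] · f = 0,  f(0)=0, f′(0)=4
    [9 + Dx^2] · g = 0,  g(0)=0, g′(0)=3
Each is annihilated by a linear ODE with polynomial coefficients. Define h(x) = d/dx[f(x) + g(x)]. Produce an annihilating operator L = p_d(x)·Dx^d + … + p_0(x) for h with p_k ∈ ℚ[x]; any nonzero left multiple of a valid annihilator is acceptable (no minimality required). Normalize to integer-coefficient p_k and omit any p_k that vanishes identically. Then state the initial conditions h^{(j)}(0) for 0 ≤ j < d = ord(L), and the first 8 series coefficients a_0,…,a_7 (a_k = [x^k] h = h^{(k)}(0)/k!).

L = (-54·x + 540·x^3 + 162·x^5) + (63 + 279·x^2 + 297·x^4 + 81·x^6)·Dx + (-6·x + 60·x^3 + 18·x^5)·Dx^2 + (7 + 31·x^2 + 33·x^4 + 9·x^6)·Dx^3  (order 3).
h: a_k = 7, 0, -35/2, 0, 113/8, 0, -563/80, 0, …
ICs: h(0) = 7, h′(0) = 0, h′′(0) = -35.

f: a_k = 0, 4, 0, -4/3, 0, 4/5, 0, -4/7, …
g: a_k = 0, 3, 0, -9/2, 0, 81/40, 0, -243/560, …
L₀ := lclm(L_f,L_g); ord L₀ ≤ 2+2.
Differentiate: ansatz ord ≤ ord L₀ ⇒ L.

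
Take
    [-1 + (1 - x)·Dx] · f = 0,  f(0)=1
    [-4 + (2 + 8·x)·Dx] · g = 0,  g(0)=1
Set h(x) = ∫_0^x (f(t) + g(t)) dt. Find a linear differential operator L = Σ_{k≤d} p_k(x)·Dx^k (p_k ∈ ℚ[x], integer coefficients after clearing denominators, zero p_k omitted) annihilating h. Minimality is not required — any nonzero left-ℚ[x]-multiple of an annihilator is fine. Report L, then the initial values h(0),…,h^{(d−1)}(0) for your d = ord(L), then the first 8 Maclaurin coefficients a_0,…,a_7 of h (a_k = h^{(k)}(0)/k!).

f: a_k = 1, 1, 1, 1, 1, 1, 1, 1, …
g: a_k = 1, 2, -2, 4, -10, 28, -84, 264, …
Weyl lclm of L_f,L_g ⇒ L₀ (ord ≤ 2).
Integrate: L := L₀·Dx.
L = (-8 - 12·x)·Dx + (6 + 8·x + 36·x^2)·Dx^2 + (1 - 3·x - 22·x^2 + 24·x^3)·Dx^3  (order 3).
h: a_k = 0, 2, 3/2, -1/3, 5/4, -9/5, 29/6, -83/7, …
ICs: h(0) = 0, h′(0) = 2, h′′(0) = 3.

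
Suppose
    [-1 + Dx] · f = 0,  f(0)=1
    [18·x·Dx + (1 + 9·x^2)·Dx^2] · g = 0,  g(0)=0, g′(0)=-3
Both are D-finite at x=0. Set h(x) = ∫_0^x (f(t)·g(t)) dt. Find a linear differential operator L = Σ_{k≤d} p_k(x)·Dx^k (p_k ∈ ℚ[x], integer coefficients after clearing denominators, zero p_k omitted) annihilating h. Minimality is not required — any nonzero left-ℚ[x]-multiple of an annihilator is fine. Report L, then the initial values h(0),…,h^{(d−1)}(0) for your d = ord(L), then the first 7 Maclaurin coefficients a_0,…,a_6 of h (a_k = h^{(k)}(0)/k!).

L = (1 - 18·x + 9·x^2)·Dx + (-2 + 18·x - 18·x^2)·Dx^2 + (1 + 9·x^2)·Dx^3  (order 3).
h: a_k = 0, 0, -3/2, -1, 15/8, 17/10, -1769/240, …
ICs: h(0) = 0, h′(0) = 0, h′′(0) = -3.

f: a_k = 1, 1, 1/2, 1/6, 1/24, 1/120, 1/720, …
g: a_k = 0, -3, 0, 9, 0, -243/5, 0, …
Sym-product of L_f,L_g gives L₀ (≤ ord 2).
∫: right-multiply L₀ by Dx.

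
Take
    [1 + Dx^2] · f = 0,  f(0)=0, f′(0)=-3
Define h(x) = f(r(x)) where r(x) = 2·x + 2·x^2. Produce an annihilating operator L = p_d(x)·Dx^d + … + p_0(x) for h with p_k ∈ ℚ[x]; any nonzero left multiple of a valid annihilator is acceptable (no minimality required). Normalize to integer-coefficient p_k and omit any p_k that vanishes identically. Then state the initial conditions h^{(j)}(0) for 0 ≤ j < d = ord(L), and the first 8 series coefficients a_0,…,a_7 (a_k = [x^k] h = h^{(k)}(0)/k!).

L = (4 + 24·x + 48·x^2 + 32·x^3) - 2·Dx + (1 + 2·x)·Dx^2  (order 2).
h: a_k = 0, -6, -6, 4, 12, 56/5, 0, -832/105, …
ICs: h(0) = 0, h′(0) = -6.

f: a_k = 0, -3, 0, 1/2, 0, -1/40, 0, 1/1680, …
Change of var in L_f (x↦r) gives L₀.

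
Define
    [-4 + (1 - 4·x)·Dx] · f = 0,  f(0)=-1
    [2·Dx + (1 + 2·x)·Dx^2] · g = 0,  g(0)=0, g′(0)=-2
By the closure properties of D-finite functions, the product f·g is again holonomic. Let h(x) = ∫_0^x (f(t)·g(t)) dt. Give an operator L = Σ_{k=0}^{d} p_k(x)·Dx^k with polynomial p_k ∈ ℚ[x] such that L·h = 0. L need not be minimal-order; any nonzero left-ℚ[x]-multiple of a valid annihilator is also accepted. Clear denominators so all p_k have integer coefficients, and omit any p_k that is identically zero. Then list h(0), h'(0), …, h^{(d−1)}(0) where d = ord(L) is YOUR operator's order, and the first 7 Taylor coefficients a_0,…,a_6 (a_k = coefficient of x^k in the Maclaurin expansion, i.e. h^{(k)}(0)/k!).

L = 8·Dx + (6 + 24·x)·Dx^2 + (-1 + 2·x + 8·x^2)·Dx^3  (order 3).
h: a_k = 0, 0, 1, 2, 20/3, 308/15, 3128/45, …
ICs: h(0) = 0, h′(0) = 0, h′′(0) = 2.

f: a_k = -1, -4, -16, -64, -256, -1024, -4096, …
g: a_k = 0, -2, 2, -8/3, 4, -32/5, 32/3, …
Product ⇒ symmetric product L₀, ord ≤ 2.
h=∫h₀ ⇒ L = L₀·Dx.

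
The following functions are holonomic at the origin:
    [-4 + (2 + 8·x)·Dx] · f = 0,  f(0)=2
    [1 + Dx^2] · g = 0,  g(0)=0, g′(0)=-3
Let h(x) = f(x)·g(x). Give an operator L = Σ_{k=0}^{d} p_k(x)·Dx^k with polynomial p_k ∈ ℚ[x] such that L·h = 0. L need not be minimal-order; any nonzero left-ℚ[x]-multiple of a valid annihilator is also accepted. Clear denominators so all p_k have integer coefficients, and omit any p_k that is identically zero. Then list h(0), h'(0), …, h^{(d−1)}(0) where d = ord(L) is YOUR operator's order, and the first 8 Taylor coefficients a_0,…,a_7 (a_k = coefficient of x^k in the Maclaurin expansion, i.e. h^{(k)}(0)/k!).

f: a_k = 2, 4, -4, 8, -20, 56, -168, 528, …
g: a_k = 0, -3, 0, 1/2, 0, -1/40, 0, 1/1680, …
Product ⇒ symmetric product L₀, ord ≤ 2.
L = (13 + 8·x + 16·x^2) + (-4 - 16·x)·Dx + (1 + 8·x + 16·x^2)·Dx^2  (order 2).
h: a_k = 0, -6, -12, 13, -22, 1159/20, -1641/10, 83009/168, …
ICs: h(0) = 0, h′(0) = -6.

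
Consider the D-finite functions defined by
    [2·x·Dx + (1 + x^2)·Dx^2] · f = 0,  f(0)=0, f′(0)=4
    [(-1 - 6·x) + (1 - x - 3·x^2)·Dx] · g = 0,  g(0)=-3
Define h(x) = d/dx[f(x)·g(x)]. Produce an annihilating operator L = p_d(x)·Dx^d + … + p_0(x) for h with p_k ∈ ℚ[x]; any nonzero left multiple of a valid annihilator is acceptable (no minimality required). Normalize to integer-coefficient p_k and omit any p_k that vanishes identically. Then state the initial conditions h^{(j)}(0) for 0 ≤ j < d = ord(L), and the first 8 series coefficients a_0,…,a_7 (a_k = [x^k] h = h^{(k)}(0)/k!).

f: a_k = 0, 4, 0, -4/3, 0, 4/5, 0, -4/7, …
g: a_k = -3, -3, -12, -21, -57, -120, -291, -651, …
Sym-product of L_f,L_g gives L₀ (≤ ord 2).
Derive L from L₀ (diff closure).
L = (46 + 186·x^2 + 72·x^3 + 324·x^4) + (10 + 62·x + 42·x^2 + 186·x^3 + 72·x^4 + 216·x^5)·Dx + (-3 + 2·x - 2·x^2 + 14·x^3 + 28·x^4 + 12·x^5 + 27·x^6)·Dx^2  (order 2).
h: a_k = -12, -24, -132, -320, -1072, -13632/5, -38356/5, -688544/35, …
ICs: h(0) = -12, h′(0) = -24.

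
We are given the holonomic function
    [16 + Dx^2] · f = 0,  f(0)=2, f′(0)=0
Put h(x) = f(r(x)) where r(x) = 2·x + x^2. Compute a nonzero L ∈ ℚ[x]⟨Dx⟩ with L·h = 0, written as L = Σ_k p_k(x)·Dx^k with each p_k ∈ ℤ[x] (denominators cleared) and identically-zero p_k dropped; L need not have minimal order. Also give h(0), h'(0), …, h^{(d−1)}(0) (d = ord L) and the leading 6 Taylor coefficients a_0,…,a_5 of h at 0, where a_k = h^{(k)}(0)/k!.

f: a_k = 2, 0, -16, 0, 64/3, 0, …
L₀ from L_f via x↦r, Dx↦r'^{-1}Dx.
L = (64 + 192·x + 192·x^2 + 64·x^3) - Dx + (1 + x)·Dx^2  (order 2).
h: a_k = 2, 0, -64, -64, 976/3, 2048/3, …
ICs: h(0) = 2, h′(0) = 0.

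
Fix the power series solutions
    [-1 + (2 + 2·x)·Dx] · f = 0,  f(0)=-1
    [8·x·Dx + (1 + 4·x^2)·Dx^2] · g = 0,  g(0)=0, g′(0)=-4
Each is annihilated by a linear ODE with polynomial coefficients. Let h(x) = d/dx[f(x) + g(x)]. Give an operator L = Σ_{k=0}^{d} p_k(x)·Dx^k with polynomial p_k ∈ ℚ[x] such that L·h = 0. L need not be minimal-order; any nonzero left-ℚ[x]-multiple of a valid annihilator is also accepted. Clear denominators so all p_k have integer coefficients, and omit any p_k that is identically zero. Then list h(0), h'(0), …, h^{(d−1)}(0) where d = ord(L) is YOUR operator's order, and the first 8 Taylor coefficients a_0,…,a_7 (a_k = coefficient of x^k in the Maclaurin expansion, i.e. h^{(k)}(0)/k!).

f: a_k = -1, -1/2, 1/8, -1/16, 5/128, -7/256, 21/1024, -33/2048, …
g: a_k = 0, -4, 0, 16/3, 0, -64/5, 0, 256/7, …
h₀=f+g: left-lcm gives L₀, ord ≤ 3.
Derive L from L₀ (diff closure).
L = (-16 - 40·x + 192·x^2 + 96·x^3) + (-35 - 64·x + 328·x^2 + 768·x^3 + 336·x^4)·Dx + (-2 + 30·x + 48·x^2 + 144·x^3 + 224·x^4 + 96·x^5)·Dx^2  (order 2).
h: a_k = -9/2, 1/4, 253/16, 5/32, -16419/256, 63/512, 524057/2048, 429/4096, …
ICs: h(0) = -9/2, h′(0) = 1/4.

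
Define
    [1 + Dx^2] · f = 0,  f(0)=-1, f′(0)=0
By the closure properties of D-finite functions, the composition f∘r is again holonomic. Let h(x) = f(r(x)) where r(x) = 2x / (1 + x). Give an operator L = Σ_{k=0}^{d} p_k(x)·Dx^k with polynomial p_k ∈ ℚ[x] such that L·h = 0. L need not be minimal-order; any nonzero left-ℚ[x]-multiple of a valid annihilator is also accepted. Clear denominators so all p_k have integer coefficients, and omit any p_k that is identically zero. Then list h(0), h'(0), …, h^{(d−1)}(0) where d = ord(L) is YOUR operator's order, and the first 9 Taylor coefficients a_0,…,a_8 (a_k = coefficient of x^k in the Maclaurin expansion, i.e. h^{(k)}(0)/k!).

L = 4 + (2 + 6·x + 6·x^2 + 2·x^3)·Dx + (1 + 4·x + 6·x^2 + 4·x^3 + x^4)·Dx^2  (order 2).
h: a_k = -1, 0, 2, -4, 16/3, -16/3, 154/45, 4/5, -2354/315, …
ICs: h(0) = -1, h′(0) = 0.

f: a_k = -1, 0, 1/2, 0, -1/24, 0, 1/720, 0, -1/40320, …
Change of var in L_f (x↦r) gives L₀.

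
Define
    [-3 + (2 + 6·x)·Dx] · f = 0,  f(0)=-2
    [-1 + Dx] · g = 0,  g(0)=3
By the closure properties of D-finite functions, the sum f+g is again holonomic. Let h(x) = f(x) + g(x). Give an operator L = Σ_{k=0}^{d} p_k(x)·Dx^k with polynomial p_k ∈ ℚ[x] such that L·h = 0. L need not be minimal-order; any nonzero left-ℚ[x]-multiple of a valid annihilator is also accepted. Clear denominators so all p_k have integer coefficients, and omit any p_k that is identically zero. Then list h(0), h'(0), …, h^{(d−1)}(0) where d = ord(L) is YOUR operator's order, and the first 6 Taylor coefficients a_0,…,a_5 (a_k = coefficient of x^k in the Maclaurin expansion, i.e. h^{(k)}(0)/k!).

L = (15 + 18·x) + (-13 - 24·x - 36·x^2)·Dx + (-2 + 6·x + 36·x^2)·Dx^2  (order 2).
h: a_k = 1, 0, 15/4, -23/8, 413/64, -8489/640, …
ICs: h(0) = 1, h′(0) = 0.

f: a_k = -2, -3, 9/4, -27/8, 405/64, -1701/128, …
g: a_k = 3, 3, 3/2, 1/2, 1/8, 1/40, …
L₀ := lclm(L_f,L_g); ord L₀ ≤ 1+1.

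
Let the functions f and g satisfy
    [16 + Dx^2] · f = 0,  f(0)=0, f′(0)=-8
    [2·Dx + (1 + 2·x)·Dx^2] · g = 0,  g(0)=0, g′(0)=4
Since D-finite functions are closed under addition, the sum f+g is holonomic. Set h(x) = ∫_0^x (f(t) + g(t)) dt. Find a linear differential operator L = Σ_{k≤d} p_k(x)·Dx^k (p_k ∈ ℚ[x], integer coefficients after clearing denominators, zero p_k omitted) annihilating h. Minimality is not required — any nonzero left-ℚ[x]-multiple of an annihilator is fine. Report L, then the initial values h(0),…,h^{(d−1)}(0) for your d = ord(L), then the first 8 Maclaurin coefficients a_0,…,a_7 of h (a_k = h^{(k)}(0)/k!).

f: a_k = 0, -8, 0, 64/3, 0, -256/15, 0, 2048/315, …
g: a_k = 0, 4, -4, 16/3, -8, 64/5, -64/3, 256/7, …
h₀=f+g: left-lcm gives L₀, ord ≤ 4.
h=∫h₀ ⇒ L = L₀·Dx.
L = (160 + 256·x + 256·x^2)·Dx^2 + (48 + 224·x + 384·x^2 + 256·x^3)·Dx^3 + (10 + 16·x + 16·x^2)·Dx^4 + (3 + 14·x + 24·x^2 + 16·x^3)·Dx^5  (order 5).
h: a_k = 0, 0, -2, -4/3, 20/3, -8/5, -32/45, -64/21, …
ICs: h(0) = 0, h′(0) = 0, h′′(0) = -4, h′′′(0) = -8, h′′′′(0) = 160.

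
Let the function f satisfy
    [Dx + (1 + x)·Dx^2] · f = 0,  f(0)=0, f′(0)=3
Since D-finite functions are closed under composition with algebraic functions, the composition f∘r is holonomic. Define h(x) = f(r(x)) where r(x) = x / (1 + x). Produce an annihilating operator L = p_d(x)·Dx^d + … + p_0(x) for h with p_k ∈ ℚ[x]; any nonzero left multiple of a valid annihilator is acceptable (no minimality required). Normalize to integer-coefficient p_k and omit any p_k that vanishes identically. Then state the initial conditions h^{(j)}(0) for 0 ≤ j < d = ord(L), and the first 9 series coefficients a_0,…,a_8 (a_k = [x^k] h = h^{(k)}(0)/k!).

L = (3 + 4·x)·Dx + (1 + 3·x + 2·x^2)·Dx^2  (order 2).
h: a_k = 0, 3, -9/2, 7, -45/4, 93/5, -63/2, 381/7, -765/8, …
ICs: h(0) = 0, h′(0) = 3.

f: a_k = 0, 3, -3/2, 1, -3/4, 3/5, -1/2, 3/7, -3/8, …
f∘r: x↦r, Dx↦Dx/r' in L_f ⇒ L₀.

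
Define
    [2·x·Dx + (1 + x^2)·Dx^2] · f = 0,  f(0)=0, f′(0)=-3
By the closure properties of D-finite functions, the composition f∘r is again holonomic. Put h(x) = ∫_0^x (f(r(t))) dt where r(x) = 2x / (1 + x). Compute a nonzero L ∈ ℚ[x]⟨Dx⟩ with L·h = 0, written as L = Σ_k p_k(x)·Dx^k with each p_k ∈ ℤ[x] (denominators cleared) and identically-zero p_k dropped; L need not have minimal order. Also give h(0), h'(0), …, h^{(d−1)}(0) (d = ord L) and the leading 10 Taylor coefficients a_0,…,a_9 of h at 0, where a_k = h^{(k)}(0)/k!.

f: a_k = 0, -3, 0, 1, 0, -3/5, 0, 3/7, 0, -1/3, …
Change of var in L_f (x↦r) gives L₀.
Integrate: L := L₀·Dx.
L = (2 + 10·x)·Dx^2 + (1 + 2·x + 5·x^2)·Dx^3  (order 3).
h: a_k = 0, 0, -3, 2, 1/2, -18/5, 19/5, 22/7, -417/28, 14, …
ICs: h(0) = 0, h′(0) = 0, h′′(0) = -6.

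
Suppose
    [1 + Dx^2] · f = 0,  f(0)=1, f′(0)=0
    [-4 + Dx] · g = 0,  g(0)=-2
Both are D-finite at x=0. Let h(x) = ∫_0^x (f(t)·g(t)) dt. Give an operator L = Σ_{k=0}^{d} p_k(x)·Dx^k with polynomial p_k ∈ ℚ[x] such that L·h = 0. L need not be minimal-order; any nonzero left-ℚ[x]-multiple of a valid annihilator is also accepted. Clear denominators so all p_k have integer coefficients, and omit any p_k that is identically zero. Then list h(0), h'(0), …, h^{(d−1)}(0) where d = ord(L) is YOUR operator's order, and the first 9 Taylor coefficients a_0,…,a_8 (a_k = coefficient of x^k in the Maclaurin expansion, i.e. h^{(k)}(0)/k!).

L = 17·Dx - 8·Dx^2 + Dx^3  (order 3).
h: a_k = 0, -2, -4, -5, -13/3, -161/60, -101/90, -11/56, 727/5040, …
ICs: h(0) = 0, h′(0) = -2, h′′(0) = -8.

f: a_k = 1, 0, -1/2, 0, 1/24, 0, -1/720, 0, 1/40320, …
g: a_k = -2, -8, -16, -64/3, -64/3, -256/15, -512/45, -2048/315, -1024/315, …
Product ⇒ symmetric product L₀, ord ≤ 2.
h=∫h₀ ⇒ L = L₀·Dx.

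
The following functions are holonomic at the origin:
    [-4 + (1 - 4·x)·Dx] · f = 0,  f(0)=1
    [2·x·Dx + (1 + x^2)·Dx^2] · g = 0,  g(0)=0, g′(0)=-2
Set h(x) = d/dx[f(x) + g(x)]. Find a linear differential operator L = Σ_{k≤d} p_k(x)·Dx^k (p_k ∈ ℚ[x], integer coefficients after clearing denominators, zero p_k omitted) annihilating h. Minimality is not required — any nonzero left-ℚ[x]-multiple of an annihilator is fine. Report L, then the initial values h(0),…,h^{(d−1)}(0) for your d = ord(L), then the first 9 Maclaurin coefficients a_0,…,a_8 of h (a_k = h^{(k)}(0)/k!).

L = (-8 + 128·x + 24·x^2) + (49 - 8·x + 109·x^2 + 24·x^3)·Dx + (-4 + 15·x + 15·x^3 + 4·x^4)·Dx^2  (order 2).
h: a_k = 2, 32, 194, 1024, 5118, 24576, 114690, 524288, 2359294, …
ICs: h(0) = 2, h′(0) = 32.

f: a_k = 1, 4, 16, 64, 256, 1024, 4096, 16384, 65536, …
g: a_k = 0, -2, 0, 2/3, 0, -2/5, 0, 2/7, 0, …
Sum ⇒ L₀ = lclm(L_f,L_g) in ℚ(x)⟨Dx⟩.
Differentiate: ansatz ord ≤ ord L₀ ⇒ L.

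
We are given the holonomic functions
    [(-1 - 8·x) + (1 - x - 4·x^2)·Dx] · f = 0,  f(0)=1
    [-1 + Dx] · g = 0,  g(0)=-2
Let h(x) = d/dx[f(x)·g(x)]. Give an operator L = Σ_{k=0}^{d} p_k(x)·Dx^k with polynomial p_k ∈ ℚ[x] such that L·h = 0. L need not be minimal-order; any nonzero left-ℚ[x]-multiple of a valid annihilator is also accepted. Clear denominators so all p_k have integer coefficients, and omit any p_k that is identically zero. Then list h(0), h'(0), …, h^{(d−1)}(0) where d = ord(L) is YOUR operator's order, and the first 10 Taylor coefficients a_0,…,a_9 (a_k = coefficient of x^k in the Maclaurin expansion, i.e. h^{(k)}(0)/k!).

L = (13 + 36·x + 65·x^2 - 56·x^3 + 16·x^4) + (-2 - 5·x + 19·x^2 + 24·x^3 - 16·x^4)·Dx  (order 1).
h: a_k = -4, -26, -88, -977/3, -5963/6, -188797/60, -831287/90, -68891713/2520, -788834021/10080, -40577697101/181440, …
ICs: h(0) = -4.

f: a_k = 1, 1, 5, 9, 29, 65, 181, 441, 1165, 2929, …
g: a_k = -2, -2, -1, -1/3, -1/12, -1/60, -1/360, -1/2520, -1/20160, -1/181440, …
Product ⇒ symmetric product L₀, ord ≤ 1.
Derive L from L₀ (diff closure).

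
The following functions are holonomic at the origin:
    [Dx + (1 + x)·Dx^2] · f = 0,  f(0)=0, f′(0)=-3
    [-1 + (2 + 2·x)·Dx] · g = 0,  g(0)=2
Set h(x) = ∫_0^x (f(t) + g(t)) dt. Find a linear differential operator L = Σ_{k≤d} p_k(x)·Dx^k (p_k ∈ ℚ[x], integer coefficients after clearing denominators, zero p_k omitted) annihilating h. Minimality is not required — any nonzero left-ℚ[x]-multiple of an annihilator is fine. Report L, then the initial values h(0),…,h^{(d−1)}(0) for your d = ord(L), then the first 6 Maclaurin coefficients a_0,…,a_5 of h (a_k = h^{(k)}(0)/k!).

L = Dx^2 + (5 + 5·x)·Dx^3 + (2 + 4·x + 2·x^2)·Dx^4  (order 4).
h: a_k = 0, 2, -1, 5/12, -7/32, 43/320, …
ICs: h(0) = 0, h′(0) = 2, h′′(0) = -2, h′′′(0) = 5/2.

f: a_k = 0, -3, 3/2, -1, 3/4, -3/5, …
g: a_k = 2, 1, -1/4, 1/8, -5/64, 7/128, …
f+g: L₀ = lclm(L_f,L_g), ord ≤ 2+1.
h=∫h₀ ⇒ L = L₀·Dx.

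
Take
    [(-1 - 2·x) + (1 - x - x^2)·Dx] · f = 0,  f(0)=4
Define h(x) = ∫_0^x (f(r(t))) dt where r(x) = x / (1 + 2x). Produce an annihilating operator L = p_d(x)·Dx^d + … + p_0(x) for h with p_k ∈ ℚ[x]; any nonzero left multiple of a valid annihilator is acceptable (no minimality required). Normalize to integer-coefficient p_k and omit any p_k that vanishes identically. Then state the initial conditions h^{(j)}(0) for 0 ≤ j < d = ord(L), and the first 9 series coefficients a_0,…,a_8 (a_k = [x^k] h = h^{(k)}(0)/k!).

f: a_k = 4, 4, 8, 12, 20, 32, 52, 84, 136, …
f∘r: x↦r, Dx↦Dx/r' in L_f ⇒ L₀.
h=∫₀ˣh₀: take L = L₀·Dx.
L = (-1 - 4·x)·Dx + (1 + 5·x + 7·x^2 + 2·x^3)·Dx^2  (order 2).
h: a_k = 0, 4, 2, 0, -1, 12/5, -16/3, 12, -55/2, …
ICs: h(0) = 0, h′(0) = 4.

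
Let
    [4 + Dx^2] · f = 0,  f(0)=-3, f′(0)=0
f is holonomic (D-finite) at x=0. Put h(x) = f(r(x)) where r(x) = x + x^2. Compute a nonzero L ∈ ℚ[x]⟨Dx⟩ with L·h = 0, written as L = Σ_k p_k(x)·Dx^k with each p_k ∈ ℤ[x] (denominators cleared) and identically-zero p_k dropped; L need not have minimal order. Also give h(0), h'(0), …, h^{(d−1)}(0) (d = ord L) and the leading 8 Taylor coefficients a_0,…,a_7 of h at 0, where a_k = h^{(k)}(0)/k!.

L = (4 + 24·x + 48·x^2 + 32·x^3) - 2·Dx + (1 + 2·x)·Dx^2  (order 2).
h: a_k = -3, 0, 6, 12, 4, -8, -176/15, -32/5, …
ICs: h(0) = -3, h′(0) = 0.

f: a_k = -3, 0, 6, 0, -2, 0, 4/15, 0, …
L₀ from L_f via x↦r, Dx↦r'^{-1}Dx.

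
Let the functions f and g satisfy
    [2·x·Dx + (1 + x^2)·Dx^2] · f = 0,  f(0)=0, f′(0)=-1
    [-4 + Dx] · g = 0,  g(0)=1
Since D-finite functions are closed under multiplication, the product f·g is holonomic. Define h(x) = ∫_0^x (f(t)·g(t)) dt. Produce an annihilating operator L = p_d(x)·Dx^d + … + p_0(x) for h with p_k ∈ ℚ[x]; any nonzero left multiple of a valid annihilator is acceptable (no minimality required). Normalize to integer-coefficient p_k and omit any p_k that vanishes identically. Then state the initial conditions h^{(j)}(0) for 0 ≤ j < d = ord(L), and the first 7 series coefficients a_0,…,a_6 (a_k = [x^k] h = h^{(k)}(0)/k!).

f: a_k = 0, -1, 0, 1/3, 0, -1/5, 0, …
g: a_k = 1, 4, 8, 32/3, 32/3, 128/15, 256/45, …
L₀ := L_f ⊗_s L_g (sym. prod.), ord ≤ 2.
h=∫h₀ ⇒ L = L₀·Dx.
L = (16 - 8·x + 16·x^2)·Dx + (-8 + 2·x - 8·x^2)·Dx^2 + (1 + x^2)·Dx^3  (order 3).
h: a_k = 0, 0, -1/2, -4/3, -23/12, -28/15, -41/30, …
ICs: h(0) = 0, h′(0) = 0, h′′(0) = -1.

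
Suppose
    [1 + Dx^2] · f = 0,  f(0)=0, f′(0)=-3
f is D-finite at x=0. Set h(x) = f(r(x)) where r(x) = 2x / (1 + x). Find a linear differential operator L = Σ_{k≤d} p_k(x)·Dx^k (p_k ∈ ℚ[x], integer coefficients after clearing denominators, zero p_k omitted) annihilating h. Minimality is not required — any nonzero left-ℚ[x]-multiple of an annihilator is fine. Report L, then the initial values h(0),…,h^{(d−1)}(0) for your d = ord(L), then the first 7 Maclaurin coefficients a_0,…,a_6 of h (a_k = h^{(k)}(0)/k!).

L = 4 + (2 + 6·x + 6·x^2 + 2·x^3)·Dx + (1 + 4·x + 6·x^2 + 4·x^3 + x^4)·Dx^2  (order 2).
h: a_k = 0, -6, 6, -2, -6, 86/5, -30, …
ICs: h(0) = 0, h′(0) = -6.

f: a_k = 0, -3, 0, 1/2, 0, -1/40, 0, …
f∘r: x↦r, Dx↦Dx/r' in L_f ⇒ L₀.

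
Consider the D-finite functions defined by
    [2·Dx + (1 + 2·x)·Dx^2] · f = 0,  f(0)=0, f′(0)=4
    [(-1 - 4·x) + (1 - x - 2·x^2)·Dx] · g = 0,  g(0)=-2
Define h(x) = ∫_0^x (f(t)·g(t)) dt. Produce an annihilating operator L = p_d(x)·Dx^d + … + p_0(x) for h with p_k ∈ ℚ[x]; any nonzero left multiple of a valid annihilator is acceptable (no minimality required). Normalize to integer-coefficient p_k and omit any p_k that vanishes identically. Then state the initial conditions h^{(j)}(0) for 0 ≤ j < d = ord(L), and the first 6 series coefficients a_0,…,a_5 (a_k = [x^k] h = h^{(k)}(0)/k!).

L = (6 + 16·x)·Dx + (14·x + 20·x^2)·Dx^2 + (-1 - x + 4·x^2 + 4·x^3)·Dx^3  (order 3).
h: a_k = 0, 0, -4, 0, -20/3, -32/15, …
ICs: h(0) = 0, h′(0) = 0, h′′(0) = -8.

f: a_k = 0, 4, -4, 16/3, -8, 64/5, …
g: a_k = -2, -2, -6, -10, -22, -42, …
h₀=f·g: eliminate ⇒ L₀, order ≤ 2·1.
h=∫h₀ ⇒ L = L₀·Dx.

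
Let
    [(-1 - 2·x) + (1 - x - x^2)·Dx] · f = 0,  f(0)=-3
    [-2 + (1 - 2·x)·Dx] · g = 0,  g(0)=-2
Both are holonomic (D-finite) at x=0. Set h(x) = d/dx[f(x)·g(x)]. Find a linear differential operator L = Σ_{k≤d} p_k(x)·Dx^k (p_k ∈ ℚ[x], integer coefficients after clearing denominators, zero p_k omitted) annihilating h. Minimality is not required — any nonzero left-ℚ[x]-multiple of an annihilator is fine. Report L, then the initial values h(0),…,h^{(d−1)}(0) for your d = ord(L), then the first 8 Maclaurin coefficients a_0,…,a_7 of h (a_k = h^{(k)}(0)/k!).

f: a_k = -3, -3, -6, -9, -15, -24, -39, -63, …
g: a_k = -2, -4, -8, -16, -32, -64, -128, -256, …
L₀ := L_f ⊗_s L_g (sym. prod.), ord ≤ 1.
h₀' ⇒ L via d/dx closure of L₀.
L = (16 - 30·x - 30·x^2 + 32·x^3 + 48·x^4) + (-3 + 11·x - 3·x^2 - 22·x^3 + 10·x^4 + 12·x^5)·Dx  (order 1).
h: a_k = 18, 96, 342, 1032, 2820, 7236, 17766, 42240, …
ICs: h(0) = 18.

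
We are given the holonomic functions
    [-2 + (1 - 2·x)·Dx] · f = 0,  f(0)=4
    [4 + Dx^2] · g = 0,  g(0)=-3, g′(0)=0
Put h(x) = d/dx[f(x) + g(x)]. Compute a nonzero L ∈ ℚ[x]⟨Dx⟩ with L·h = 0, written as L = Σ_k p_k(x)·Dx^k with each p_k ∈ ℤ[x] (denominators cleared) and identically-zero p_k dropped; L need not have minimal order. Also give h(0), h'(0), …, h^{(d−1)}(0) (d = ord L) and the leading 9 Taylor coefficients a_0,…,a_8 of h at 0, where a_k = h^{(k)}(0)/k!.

f: a_k = 4, 8, 16, 32, 64, 128, 256, 512, 1024, …
g: a_k = -3, 0, 6, 0, -2, 0, 4/15, 0, -2/105, …
L₀ := lclm(L_f,L_g); ord L₀ ≤ 1+2.
h₀' ⇒ L via d/dx closure of L₀.
L = (208 - 64·x + 64·x^2) + (-28 + 72·x - 48·x^2 + 32·x^3)·Dx + (52 - 16·x + 16·x^2)·Dx^2 + (-7 + 18·x - 12·x^2 + 8·x^3)·Dx^3  (order 3).
h: a_k = 8, 44, 96, 248, 640, 7688/5, 3584, 860144/105, 18432, …
ICs: h(0) = 8, h′(0) = 44, h′′(0) = 192.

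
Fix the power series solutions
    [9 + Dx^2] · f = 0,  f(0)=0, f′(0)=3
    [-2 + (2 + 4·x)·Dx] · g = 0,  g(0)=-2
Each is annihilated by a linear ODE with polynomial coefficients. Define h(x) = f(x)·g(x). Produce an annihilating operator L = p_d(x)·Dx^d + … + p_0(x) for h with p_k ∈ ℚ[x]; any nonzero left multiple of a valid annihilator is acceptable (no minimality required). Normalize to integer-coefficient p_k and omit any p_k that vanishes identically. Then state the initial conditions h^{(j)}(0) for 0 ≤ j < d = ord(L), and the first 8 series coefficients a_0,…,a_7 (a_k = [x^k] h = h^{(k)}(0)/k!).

L = (12 + 36·x + 36·x^2) + (-2 - 4·x)·Dx + (1 + 4·x + 4·x^2)·Dx^2  (order 2).
h: a_k = 0, -6, -6, 12, 6, -24/5, -24/5, 36/7, …
ICs: h(0) = 0, h′(0) = -6.

f: a_k = 0, 3, 0, -9/2, 0, 81/40, 0, -243/560, …
g: a_k = -2, -2, 1, -1, 5/4, -7/4, 21/8, -33/8, …
f·g: L₀ = L_f ⊗_s L_g, ord ≤ 2·1.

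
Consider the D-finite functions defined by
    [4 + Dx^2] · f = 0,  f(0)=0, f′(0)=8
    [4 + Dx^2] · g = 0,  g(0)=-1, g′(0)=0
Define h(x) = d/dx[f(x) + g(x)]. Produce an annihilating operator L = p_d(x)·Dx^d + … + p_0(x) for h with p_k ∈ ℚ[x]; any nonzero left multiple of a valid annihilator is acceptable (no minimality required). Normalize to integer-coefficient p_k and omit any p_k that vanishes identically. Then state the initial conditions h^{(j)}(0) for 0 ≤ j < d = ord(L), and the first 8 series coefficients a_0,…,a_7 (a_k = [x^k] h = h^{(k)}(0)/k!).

L = 4 + Dx^2  (order 2).
h: a_k = 8, 4, -16, -8/3, 16/3, 8/15, -32/45, -16/315, …
ICs: h(0) = 8, h′(0) = 4.

f: a_k = 0, 8, 0, -16/3, 0, 16/15, 0, -32/315, …
g: a_k = -1, 0, 2, 0, -2/3, 0, 4/45, 0, …
L₀ := lclm(L_f,L_g); ord L₀ ≤ 2+2.
Differentiate: ansatz ord ≤ ord L₀ ⇒ L.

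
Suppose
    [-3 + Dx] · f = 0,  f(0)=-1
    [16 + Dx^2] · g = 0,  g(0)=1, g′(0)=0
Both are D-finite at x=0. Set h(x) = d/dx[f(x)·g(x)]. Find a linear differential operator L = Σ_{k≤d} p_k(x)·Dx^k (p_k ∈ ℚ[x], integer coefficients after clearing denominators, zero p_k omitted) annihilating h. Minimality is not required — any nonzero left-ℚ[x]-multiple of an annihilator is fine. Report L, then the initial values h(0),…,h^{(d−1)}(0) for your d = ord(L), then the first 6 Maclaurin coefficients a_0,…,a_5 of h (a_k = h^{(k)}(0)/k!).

f: a_k = -1, -3, -9/2, -9/2, -27/8, -81/40, …
g: a_k = 1, 0, -8, 0, 32/3, 0, …
Product ⇒ symmetric product L₀, ord ≤ 2.
Differentiate: ansatz ord ≤ ord L₀ ⇒ L.
L = 25 - 6·Dx + Dx^2  (order 2).
h: a_k = -3, 7, 117/2, 527/6, 79/8, -11753/120, …
ICs: h(0) = -3, h′(0) = 7.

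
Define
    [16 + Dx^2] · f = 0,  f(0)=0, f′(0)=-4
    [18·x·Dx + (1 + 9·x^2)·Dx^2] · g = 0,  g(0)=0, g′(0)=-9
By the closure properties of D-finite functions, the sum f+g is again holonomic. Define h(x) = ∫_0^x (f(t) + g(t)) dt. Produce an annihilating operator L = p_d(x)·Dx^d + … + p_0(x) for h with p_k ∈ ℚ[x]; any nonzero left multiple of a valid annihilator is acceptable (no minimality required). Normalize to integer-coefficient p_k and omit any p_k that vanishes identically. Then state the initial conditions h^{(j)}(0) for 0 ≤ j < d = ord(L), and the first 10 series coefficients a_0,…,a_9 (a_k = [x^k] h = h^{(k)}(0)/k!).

L = (-13248·x + 181440·x^3 + 186624·x^5)·Dx^2 + (-16 + 6048·x^2 + 66096·x^4 + 93312·x^6)·Dx^3 + (-828·x + 11340·x^3 + 11664·x^5)·Dx^4 + (-1 + 378·x^2 + 4131·x^4 + 5832·x^6)·Dx^5  (order 5).
h: a_k = 0, 0, -13/2, 0, 113/12, 0, -463/18, 0, 296269/2520, 0, …
ICs: h(0) = 0, h′(0) = 0, h′′(0) = -13, h′′′(0) = 0, h′′′′(0) = 226.

f: a_k = 0, -4, 0, 32/3, 0, -128/15, 0, 1024/315, 0, -2048/2835, …
g: a_k = 0, -9, 0, 27, 0, -729/5, 0, 6561/7, 0, -6561, …
Weyl lclm of L_f,L_g ⇒ L₀ (ord ≤ 4).
h=∫h₀ ⇒ L = L₀·Dx.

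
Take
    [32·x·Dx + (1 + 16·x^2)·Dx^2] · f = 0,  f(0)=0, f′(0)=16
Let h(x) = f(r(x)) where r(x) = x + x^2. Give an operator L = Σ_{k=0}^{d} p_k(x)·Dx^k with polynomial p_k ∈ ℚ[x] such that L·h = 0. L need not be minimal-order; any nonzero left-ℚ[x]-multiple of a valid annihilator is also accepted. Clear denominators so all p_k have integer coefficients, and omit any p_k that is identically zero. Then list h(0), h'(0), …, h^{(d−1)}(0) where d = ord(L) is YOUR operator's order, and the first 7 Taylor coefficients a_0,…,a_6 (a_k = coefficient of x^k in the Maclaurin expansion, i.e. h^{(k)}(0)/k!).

f: a_k = 0, 16, 0, -256/3, 0, 4096/5, 0, …
Change of var in L_f (x↦r) gives L₀.
L = (-2 + 32·x + 128·x^2 + 192·x^3 + 96·x^4)·Dx + (1 + 2·x + 16·x^2 + 64·x^3 + 80·x^4 + 32·x^5)·Dx^2  (order 2).
h: a_k = 0, 16, 16, -256/3, -256, 2816/5, 12032/3, …
ICs: h(0) = 0, h′(0) = 16.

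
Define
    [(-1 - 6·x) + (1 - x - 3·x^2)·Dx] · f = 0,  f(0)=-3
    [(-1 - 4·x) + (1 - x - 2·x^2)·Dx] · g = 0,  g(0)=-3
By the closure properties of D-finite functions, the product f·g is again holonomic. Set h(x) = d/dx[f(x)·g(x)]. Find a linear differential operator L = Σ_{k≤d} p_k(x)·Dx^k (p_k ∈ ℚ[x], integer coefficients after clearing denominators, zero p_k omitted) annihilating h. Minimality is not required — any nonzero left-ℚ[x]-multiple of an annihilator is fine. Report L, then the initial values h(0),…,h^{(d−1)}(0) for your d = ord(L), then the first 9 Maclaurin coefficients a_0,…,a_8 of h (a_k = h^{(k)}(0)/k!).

L = (16 + 18·x - 36·x^2 - 368·x^3 - 132·x^4 + 900·x^5 + 720·x^6) + (-2 - 4·x + 39·x^2 + 16·x^3 - 160·x^4 - 69·x^5 + 210·x^6 + 144·x^7)·Dx  (order 1).
h: a_k = 18, 144, 513, 1944, 5940, 18198, 51534, 144000, 388395, …
ICs: h(0) = 18.

f: a_k = -3, -3, -12, -21, -57, -120, -291, -651, -1524, …
g: a_k = -3, -3, -9, -15, -33, -63, -129, -255, -513, …
Product ⇒ symmetric product L₀, ord ≤ 1.
Differentiate: ansatz ord ≤ ord L₀ ⇒ L.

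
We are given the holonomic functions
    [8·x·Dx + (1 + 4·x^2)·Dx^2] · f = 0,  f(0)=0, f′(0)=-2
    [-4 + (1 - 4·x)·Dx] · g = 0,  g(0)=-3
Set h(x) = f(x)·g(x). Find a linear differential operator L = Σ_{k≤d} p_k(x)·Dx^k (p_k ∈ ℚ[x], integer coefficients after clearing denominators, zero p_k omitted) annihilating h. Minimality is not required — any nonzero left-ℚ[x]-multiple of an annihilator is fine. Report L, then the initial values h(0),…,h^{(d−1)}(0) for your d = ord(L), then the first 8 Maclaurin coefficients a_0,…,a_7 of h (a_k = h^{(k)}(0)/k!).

L = 32·x + (8 - 8·x + 64·x^2)·Dx + (-1 + 4·x - 4·x^2 + 16·x^3)·Dx^2  (order 2).
h: a_k = 0, 6, 24, 88, 352, 7136/5, 28544/5, 797312/35, …
ICs: h(0) = 0, h′(0) = 6.

f: a_k = 0, -2, 0, 8/3, 0, -32/5, 0, 128/7, …
g: a_k = -3, -12, -48, -192, -768, -3072, -12288, -49152, …
Product ⇒ symmetric product L₀, ord ≤ 2.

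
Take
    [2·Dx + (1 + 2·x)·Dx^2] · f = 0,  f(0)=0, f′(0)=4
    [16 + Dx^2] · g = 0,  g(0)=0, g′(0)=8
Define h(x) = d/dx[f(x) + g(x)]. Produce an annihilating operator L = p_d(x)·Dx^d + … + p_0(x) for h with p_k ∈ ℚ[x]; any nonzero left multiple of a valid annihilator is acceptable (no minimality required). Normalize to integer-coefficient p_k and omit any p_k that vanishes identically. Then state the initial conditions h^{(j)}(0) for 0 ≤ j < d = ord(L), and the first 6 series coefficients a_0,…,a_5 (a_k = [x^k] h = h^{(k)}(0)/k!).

L = (160 + 256·x + 256·x^2) + (48 + 224·x + 384·x^2 + 256·x^3)·Dx + (10 + 16·x + 16·x^2)·Dx^2 + (3 + 14·x + 24·x^2 + 16·x^3)·Dx^3  (order 3).
h: a_k = 12, -8, -48, -32, 448/3, -128, …
ICs: h(0) = 12, h′(0) = -8, h′′(0) = -96.

f: a_k = 0, 4, -4, 16/3, -8, 64/5, …
g: a_k = 0, 8, 0, -64/3, 0, 256/15, …
f+g: L₀ = lclm(L_f,L_g), ord ≤ 2+2.
h₀' ⇒ L via d/dx closure of L₀.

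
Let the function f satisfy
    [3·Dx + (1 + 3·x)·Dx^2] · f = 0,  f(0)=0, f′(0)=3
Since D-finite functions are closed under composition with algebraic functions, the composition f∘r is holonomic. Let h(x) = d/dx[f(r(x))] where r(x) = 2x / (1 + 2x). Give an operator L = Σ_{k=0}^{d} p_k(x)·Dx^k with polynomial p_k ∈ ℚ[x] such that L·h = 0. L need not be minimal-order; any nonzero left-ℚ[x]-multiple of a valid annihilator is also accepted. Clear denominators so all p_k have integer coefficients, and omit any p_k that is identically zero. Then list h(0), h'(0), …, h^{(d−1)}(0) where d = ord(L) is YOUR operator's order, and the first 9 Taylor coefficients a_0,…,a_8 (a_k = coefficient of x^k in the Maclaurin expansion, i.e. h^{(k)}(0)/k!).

L = (10 + 32·x) + (1 + 10·x + 16·x^2)·Dx  (order 1).
h: a_k = 6, -60, 504, -4080, 32736, -262080, 2097024, -16776960, 134217216, …
ICs: h(0) = 6.

f: a_k = 0, 3, -9/2, 9, -81/4, 243/5, -243/2, 2187/7, -6561/8, …
L₀ from L_f via x↦r, Dx↦r'^{-1}Dx.
Differentiate: ansatz ord ≤ ord L₀ ⇒ L.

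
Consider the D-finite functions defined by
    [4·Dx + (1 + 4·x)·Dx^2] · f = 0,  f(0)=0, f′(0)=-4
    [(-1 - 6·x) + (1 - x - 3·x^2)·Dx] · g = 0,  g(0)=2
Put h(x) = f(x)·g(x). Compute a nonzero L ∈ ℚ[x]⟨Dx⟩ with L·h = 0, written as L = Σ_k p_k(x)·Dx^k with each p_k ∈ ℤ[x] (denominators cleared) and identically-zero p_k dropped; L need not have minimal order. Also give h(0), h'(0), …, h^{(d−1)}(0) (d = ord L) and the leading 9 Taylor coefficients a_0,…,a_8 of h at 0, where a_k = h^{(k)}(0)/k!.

f: a_k = 0, -4, 8, -64/3, 64, -1024/5, 2048/3, -16384/7, 8192, …
g: a_k = 2, 2, 8, 14, 38, 80, 194, 434, 1016, …
f·g: L₀ = L_f ⊗_s L_g, ord ≤ 2·1.
L = (10 + 48·x) + (-2 + 24·x + 60·x^2)·Dx + (-1 - 3·x + 7·x^2 + 12·x^3)·Dx^2  (order 2).
h: a_k = 0, -8, 8, -176/3, 280/3, -7384/15, 17296/15, -525512/105, 1558024/105, …
ICs: h(0) = 0, h′(0) = -8.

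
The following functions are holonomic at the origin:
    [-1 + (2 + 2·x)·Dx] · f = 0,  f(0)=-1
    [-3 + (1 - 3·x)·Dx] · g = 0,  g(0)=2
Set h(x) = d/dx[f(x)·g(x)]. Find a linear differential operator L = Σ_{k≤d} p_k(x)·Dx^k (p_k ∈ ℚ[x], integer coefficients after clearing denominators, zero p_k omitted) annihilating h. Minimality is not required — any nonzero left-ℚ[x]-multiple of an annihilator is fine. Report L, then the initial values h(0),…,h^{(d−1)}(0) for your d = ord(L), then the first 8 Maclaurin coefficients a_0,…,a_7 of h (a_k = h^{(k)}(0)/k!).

L = (83 + 126·x + 27·x^2) + (-14 + 22·x + 54·x^2 + 18·x^3)·Dx  (order 1).
h: a_k = -7, -83/2, -1497/8, -11971/16, -359165/128, -2585925/256, -36203181/1024, -248249955/2048, …
ICs: h(0) = -7.

f: a_k = -1, -1/2, 1/8, -1/16, 5/128, -7/256, 21/1024, -33/2048, …
g: a_k = 2, 6, 18, 54, 162, 486, 1458, 4374, …
h₀=f·g: eliminate ⇒ L₀, order ≤ 1·1.
h₀' ⇒ L via d/dx closure of L₀.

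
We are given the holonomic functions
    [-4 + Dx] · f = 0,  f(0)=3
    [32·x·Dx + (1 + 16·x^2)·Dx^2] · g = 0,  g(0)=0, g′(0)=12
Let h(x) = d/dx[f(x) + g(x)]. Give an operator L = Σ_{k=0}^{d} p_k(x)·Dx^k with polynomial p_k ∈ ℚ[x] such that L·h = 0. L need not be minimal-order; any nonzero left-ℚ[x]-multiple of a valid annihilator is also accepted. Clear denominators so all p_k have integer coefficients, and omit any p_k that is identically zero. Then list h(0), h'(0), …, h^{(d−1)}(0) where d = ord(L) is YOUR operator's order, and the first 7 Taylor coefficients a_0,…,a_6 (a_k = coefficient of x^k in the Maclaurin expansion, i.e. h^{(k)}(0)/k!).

f: a_k = 3, 12, 24, 32, 32, 128/5, 256/15, …
g: a_k = 0, 12, 0, -64, 0, 3072/5, 0, …
f+g: L₀ = lclm(L_f,L_g), ord ≤ 1+2.
Differentiate: ansatz ord ≤ ord L₀ ⇒ L.
L = (32 - 256·x - 512·x^2) + (-12 + 48·x + 64·x^2 - 256·x^3)·Dx + (1 + 4·x + 16·x^2 + 64·x^3)·Dx^2  (order 2).
h: a_k = 24, 48, -96, 128, 3200, 512/5, -736256/15, …
ICs: h(0) = 24, h′(0) = 48.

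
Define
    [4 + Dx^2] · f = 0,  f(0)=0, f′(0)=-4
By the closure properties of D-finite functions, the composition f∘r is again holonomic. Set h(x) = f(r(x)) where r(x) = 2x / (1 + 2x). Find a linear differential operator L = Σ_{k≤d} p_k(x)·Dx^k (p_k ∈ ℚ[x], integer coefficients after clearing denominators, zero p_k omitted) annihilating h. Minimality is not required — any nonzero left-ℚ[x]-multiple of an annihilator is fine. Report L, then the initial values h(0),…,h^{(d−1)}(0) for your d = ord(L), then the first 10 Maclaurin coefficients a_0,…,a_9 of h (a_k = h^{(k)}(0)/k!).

L = 16 + (4 + 24·x + 48·x^2 + 32·x^3)·Dx + (1 + 8·x + 24·x^2 + 32·x^3 + 16·x^4)·Dx^2  (order 2).
h: a_k = 0, -8, 16, -32/3, -64, 5504/15, -1280, 1131008/315, -388096/45, 50444288/2835, …
ICs: h(0) = 0, h′(0) = -8.

f: a_k = 0, -4, 0, 8/3, 0, -8/15, 0, 16/315, 0, -8/2835, …
Change of var in L_f (x↦r) gives L₀.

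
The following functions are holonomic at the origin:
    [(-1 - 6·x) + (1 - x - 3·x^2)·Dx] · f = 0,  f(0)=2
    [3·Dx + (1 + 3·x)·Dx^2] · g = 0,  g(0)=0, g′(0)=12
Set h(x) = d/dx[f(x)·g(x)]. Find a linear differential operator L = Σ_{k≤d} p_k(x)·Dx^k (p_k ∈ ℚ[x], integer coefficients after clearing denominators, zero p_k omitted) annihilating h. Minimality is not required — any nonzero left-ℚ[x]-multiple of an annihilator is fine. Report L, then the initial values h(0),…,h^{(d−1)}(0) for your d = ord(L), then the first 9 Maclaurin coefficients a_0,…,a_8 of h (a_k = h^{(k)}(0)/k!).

L = (34 + 162·x + 324·x^2) + (1 + 29·x + 180·x^2 + 252·x^3)·Dx + (-1 - 6·x - 2·x^2 + 33·x^3 + 36·x^4)·Dx^2  (order 2).
h: a_k = 24, -24, 396, -264, 3594, -13536/5, 147162/5, -1038792/35, 8315973/35, …
ICs: h(0) = 24, h′(0) = -24.

f: a_k = 2, 2, 8, 14, 38, 80, 194, 434, 1016, …
g: a_k = 0, 12, -18, 36, -81, 972/5, -486, 8748/7, -6561/2, …
L₀ := L_f ⊗_s L_g (sym. prod.), ord ≤ 2.
h₀' ⇒ L via d/dx closure of L₀.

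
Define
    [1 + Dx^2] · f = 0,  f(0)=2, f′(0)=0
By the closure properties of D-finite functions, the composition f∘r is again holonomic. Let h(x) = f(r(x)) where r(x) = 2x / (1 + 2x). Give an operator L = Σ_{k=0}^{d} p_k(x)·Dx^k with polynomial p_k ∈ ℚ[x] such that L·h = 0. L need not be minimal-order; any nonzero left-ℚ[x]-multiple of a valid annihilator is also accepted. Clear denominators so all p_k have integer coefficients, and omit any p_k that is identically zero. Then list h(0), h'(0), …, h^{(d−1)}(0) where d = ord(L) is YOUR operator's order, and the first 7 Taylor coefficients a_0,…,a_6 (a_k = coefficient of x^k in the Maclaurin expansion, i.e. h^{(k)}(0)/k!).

f: a_k = 2, 0, -1, 0, 1/12, 0, -1/360, …
Change of var in L_f (x↦r) gives L₀.
L = 4 + (4 + 24·x + 48·x^2 + 32·x^3)·Dx + (1 + 8·x + 24·x^2 + 32·x^3 + 16·x^4)·Dx^2  (order 2).
h: a_k = 2, 0, -4, 16, -140/3, 352/3, -12008/45, …
ICs: h(0) = 2, h′(0) = 0.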